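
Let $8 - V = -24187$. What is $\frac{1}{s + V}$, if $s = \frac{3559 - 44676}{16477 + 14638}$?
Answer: $\frac{31115}{752786308} \approx 4.1333 \cdot 10^{-5}$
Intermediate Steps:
$V = 24195$ ($V = 8 - -24187 = 8 + 24187 = 24195$)
$s = - \frac{41117}{31115} \approx -1.3215$
$\frac{1}{s + V} = \frac{1}{- \frac{41117}{31115} + 24195} = \frac{1}{\frac{752786308}{31115}} = \frac{31115}{752786308}$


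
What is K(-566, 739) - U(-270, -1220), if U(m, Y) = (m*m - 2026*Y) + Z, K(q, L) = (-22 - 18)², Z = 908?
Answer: -2543928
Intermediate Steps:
K(q, L) = 1600 (K(q, L) = (-40)² = 1600)
U(m, Y) = 908 + m² - 2026*Y (U(m, Y) = (m*m - 2026*Y) + 908 = (m² - 2026*Y) + 908 = 908 + m² - 2026*Y)
K(-566, 739) - U(-270, -1220) = 1600 - (908 + (-270)² - 2026*(-1220)) = 1600 - (908 + 72900 + 2471720) = 1600 - 1*2545528 = 1600 - 2545528 = -2543928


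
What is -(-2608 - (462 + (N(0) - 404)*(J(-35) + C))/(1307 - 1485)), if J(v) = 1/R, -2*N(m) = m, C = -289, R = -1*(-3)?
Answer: 520711/267 ≈ 1950.2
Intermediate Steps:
R = 3
N(m) = -m/2
J(v) = ⅓ (J(v) = 1/3 = ⅓)
-(-2608 - (462 + (N(0) - 404)*(J(-35) + C))/(1307 - 1485)) = -(-2608 - (462 + (-½*0 - 404)*(⅓ - 289))/(1307 - 1485)) = -(-2608 - (462 + (0 - 404)*(-866/3))/(-178)) = -(-2608 - (462 - 404*(-866/3))*(-1)/178) = -(-2608 - (462 + 349864/3)*(-1)/178) = -(-2608 - 351250*(-1)/(3*178)) = -(-2608 - 1*(-175625/267)) = -(-2608 + 175625/267) = -1*(-520711/267) = 520711/267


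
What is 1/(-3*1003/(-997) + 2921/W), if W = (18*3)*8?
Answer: 430704/4212125 ≈ 0.10225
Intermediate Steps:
W = 432 (W = 54*8 = 432)
1/(-3*1003/(-997) + 2921/W) = 1/(-3*1003/(-997) + 2921/432) = 1/(-3009*(-1/997) + 2921*(1/432)) = 1/(3009/997 + 2921/432) = 1/(4212125/430704) = 430704/4212125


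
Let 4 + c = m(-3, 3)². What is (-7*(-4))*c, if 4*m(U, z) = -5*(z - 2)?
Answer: -273/4 ≈ -68.250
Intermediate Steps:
m(U, z) = 5/2 - 5*z/4 (m(U, z) = (-5*(z - 2))/4 = (-5*(-2 + z))/4 = (10 - 5*z)/4 = 5/2 - 5*z/4)
c = -39/16 (c = -4 + (5/2 - 5/4*3)² = -4 + (5/2 - 15/4)² = -4 + (-5/4)² = -4 + 25/16 = -39/16 ≈ -2.4375)
(-7*(-4))*c = -7*(-4)*(-39/16) = 28*(-39/16) = -273/4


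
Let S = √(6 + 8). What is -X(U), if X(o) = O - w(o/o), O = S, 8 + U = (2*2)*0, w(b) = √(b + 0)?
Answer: 1 - √14 ≈ -2.7417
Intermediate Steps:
w(b) = √b
U = -8 (U = -8 + (2*2)*0 = -8 + 4*0 = -8 + 0 = -8)
S = √14 ≈ 3.7417
O = √14 ≈ 3.7417
X(o) = -1 + √14 (X(o) = √14 - √(o/o) = √14 - √1 = √14 - 1*1 = √14 - 1 = -1 + √14)
-X(U) = -(-1 + √14) = 1 - √14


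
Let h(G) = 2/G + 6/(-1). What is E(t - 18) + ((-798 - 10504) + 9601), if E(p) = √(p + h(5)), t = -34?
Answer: -1701 + 12*I*√10/5 ≈ -1701.0 + 7.5895*I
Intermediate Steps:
h(G) = -6 + 2/G (h(G) = 2/G + 6*(-1) = 2/G - 6 = -6 + 2/G)
E(p) = √(-28/5 + p) (E(p) = √(p + (-6 + 2/5)) = √(p + (-6 + 2*(⅕))) = √(p + (-6 + ⅖)) = √(p - 28/5) = √(-28/5 + p))
E(t - 18) + ((-798 - 10504) + 9601) = √(-140 + 25*(-34 - 18))/5 + ((-798 - 10504) + 9601) = √(-140 + 25*(-52))/5 + (-11302 + 9601) = √(-140 - 1300)/5 - 1701 = √(-1440)/5 - 1701 = (12*I*√10)/5 - 1701 = 12*I*√10/5 - 1701 = -1701 + 12*I*√10/5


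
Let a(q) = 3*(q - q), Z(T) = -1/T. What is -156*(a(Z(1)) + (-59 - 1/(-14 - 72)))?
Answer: 395694/43 ≈ 9202.2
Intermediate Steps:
a(q) = 0 (a(q) = 3*0 = 0)
-156*(a(Z(1)) + (-59 - 1/(-14 - 72))) = -156*(0 + (-59 - 1/(-14 - 72))) = -156*(0 + (-59 - 1/(-86))) = -156*(0 + (-59 - 1*(-1/86))) = -156*(0 + (-59 + 1/86)) = -156*(0 - 5073/86) = -156*(-5073/86) = 395694/43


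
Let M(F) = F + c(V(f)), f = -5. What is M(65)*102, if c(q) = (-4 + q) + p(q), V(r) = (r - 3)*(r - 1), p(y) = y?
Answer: 16014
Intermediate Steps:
V(r) = (-1 + r)*(-3 + r) (V(r) = (-3 + r)*(-1 + r) = (-1 + r)*(-3 + r))
c(q) = -4 + 2*q (c(q) = (-4 + q) + q = -4 + 2*q)
M(F) = 92 + F (M(F) = F + (-4 + 2*(3 + (-5)**2 - 4*(-5))) = F + (-4 + 2*(3 + 25 + 20)) = F + (-4 + 2*48) = F + (-4 + 96) = F + 92 = 92 + F)
M(65)*102 = (92 + 65)*102 = 157*102 = 16014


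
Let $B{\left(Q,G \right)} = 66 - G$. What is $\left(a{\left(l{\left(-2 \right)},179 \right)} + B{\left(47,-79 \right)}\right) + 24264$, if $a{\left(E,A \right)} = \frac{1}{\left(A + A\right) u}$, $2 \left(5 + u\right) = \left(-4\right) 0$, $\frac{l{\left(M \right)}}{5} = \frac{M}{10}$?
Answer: $\frac{43692109}{1790} \approx 24409.0$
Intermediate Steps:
$l{\left(M \right)} = \frac{M}{2}$ ($l{\left(M \right)} = 5 \frac{M}{10} = \frac{M}{2}$)
$u = -5$ ($u = -5 + \frac{\left(-4\right) 0}{2} = -5 + \frac{1}{2} \cdot 0 = -5 + 0 = -5$)
$a{\left(E,A \right)} = - \frac{1}{10 A}$ ($a{\left(E,A \right)} = \frac{1}{\left(A + A\right) \left(-5\right)} = \frac{1}{2 A} \left(- \frac{1}{5}\right) = - \frac{1}{10 A}$)
$\left(a{\left(l{\left(-2 \right)},179 \right)} + B{\left(47,-79 \right)}\right) + 24264 = \left(- \frac{1}{10 \cdot 179} + \left(66 - -79\right)\right) + 24264 = \left(\left(- \frac{1}{10}\right) \frac{1}{179} + \left(66 + 79\right)\right) + 24264 = \left(- \frac{1}{1790} + 145\right) + 24264 = \frac{259549}{1790} + 24264 = \frac{43692109}{1790}$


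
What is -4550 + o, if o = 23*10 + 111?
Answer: -4209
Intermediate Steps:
o = 341 (o = 230 + 111 = 341)
-4550 + o = -4550 + 341 = -4209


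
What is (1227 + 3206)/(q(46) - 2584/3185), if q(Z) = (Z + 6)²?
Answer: 1283555/782696 ≈ 1.6399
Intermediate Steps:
q(Z) = (6 + Z)²
(1227 + 3206)/(q(46) - 2584/3185) = (1227 + 3206)/((6 + 46)² - 2584/3185) = 4433/(52² - 2584*1/3185) = 4433/(2704 - 2584/3185) = 4433/(8609656/3185) = 4433*(3185/8609656) = 1283555/782696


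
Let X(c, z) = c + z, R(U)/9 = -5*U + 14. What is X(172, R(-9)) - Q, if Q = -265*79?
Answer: 21638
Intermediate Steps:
R(U) = 126 - 45*U (R(U) = 9*(-5*U + 14) = 9*(14 - 5*U) = 126 - 45*U)
Q = -20935
X(172, R(-9)) - Q = (172 + (126 - 45*(-9))) - 1*(-20935) = (172 + (126 + 405)) + 20935 = (172 + 531) + 20935 = 703 + 20935 = 21638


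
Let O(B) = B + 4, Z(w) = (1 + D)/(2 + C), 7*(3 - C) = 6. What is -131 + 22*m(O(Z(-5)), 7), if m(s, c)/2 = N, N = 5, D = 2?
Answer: 89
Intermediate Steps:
C = 15/7 (C = 3 - 1/7*6 = 3 - 6/7 = 15/7 ≈ 2.1429)
Z(w) = 21/29 (Z(w) = (1 + 2)/(2 + 15/7) = 3/(29/7) = 3*(7/29) = 21/29)
O(B) = 4 + B
m(s, c) = 10 (m(s, c) = 2*5 = 10)
-131 + 22*m(O(Z(-5)), 7) = -131 + 22*10 = -131 + 220 = 89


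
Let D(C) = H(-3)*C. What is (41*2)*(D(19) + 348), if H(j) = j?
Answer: 23862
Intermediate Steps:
D(C) = -3*C
(41*2)*(D(19) + 348) = (41*2)*(-3*19 + 348) = 82*(-57 + 348) = 82*291 = 23862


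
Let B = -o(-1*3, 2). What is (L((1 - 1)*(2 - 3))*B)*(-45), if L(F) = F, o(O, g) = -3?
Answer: 0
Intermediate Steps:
B = 3 (B = -1*(-3) = 3)
(L((1 - 1)*(2 - 3))*B)*(-45) = (((1 - 1)*(2 - 3))*3)*(-45) = ((0*(-1))*3)*(-45) = (0*3)*(-45) = 0*(-45) = 0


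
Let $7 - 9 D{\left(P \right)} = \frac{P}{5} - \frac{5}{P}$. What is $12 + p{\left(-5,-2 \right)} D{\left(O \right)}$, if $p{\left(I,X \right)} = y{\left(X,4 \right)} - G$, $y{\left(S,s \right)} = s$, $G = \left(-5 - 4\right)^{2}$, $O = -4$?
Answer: $- \frac{7927}{180} \approx -44.039$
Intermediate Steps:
$D{\left(P \right)} = \frac{7}{9} - \frac{P}{45} + \frac{5}{9 P}$ ($D{\left(P \right)} = \frac{7}{9} - \frac{\frac{P}{5} - \frac{5}{P}}{9} = \frac{7}{9} - \frac{- \frac{5}{P} + \frac{P}{5}}{9} = \frac{7}{9} - \left(- \frac{5}{9 P} + \frac{P}{45}\right) = \frac{7}{9} - \frac{P}{45} + \frac{5}{9 P}$)
$G = 81$ ($G = \left(-9\right)^{2} = 81$)
$p{\left(I,X \right)} = -77$ ($p{\left(I,X \right)} = 4 - 81 = -77$)
$12 + p{\left(-5,-2 \right)} D{\left(O \right)} = 12 - 77 \frac{25 - - 4 \left(-35 - 4\right)}{45 \left(-4\right)} = 12 - 77 \cdot \frac{1}{45} \left(- \frac{1}{4}\right) \left(25 - \left(-4\right) \left(-39\right)\right) = 12 - 77 \cdot \frac{1}{45} \left(- \frac{1}{4}\right) \left(25 - 156\right) = 12 - 77 \cdot \frac{1}{45} \left(- \frac{1}{4}\right) \left(-131\right) = 12 - \frac{10087}{180} = - \frac{7927}{180}$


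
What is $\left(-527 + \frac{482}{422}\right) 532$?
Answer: $- \frac{59028592}{211} \approx -2.7976 \cdot 10^{5}$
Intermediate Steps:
$\left(-527 + \frac{482}{422}\right) 532 = \left(-527 + 482 \cdot \frac{1}{422}\right) 532 = \left(-527 + \frac{241}{211}\right) 532 = \left(- \frac{110956}{211}\right) 532 = - \frac{59028592}{211}$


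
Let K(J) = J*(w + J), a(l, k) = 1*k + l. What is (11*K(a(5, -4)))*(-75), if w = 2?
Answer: -2475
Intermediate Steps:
a(l, k) = k + l
K(J) = J*(2 + J)
(11*K(a(5, -4)))*(-75) = (11*((-4 + 5)*(2 + (-4 + 5))))*(-75) = (11*(1*(2 + 1)))*(-75) = (11*(1*3))*(-75) = (11*3)*(-75) = 33*(-75) = -2475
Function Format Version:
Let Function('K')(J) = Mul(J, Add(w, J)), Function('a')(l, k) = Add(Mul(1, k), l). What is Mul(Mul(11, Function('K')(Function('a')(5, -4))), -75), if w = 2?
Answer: -2475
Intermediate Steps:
Function('a')(l, k) = Add(k, l)
Function('K')(J) = Mul(J, Add(2, J))
Mul(Mul(11, Function('K')(Function('a')(5, -4))), -75) = Mul(Mul(11, Mul(Add(-4, 5), Add(2, Add(-4, 5)))), -75) = Mul(Mul(11, Mul(1, Add(2, 1))), -75) = Mul(Mul(11, Mul(1, 3)), -75) = Mul(Mul(11, 3), -75) = Mul(33, -75) = -2475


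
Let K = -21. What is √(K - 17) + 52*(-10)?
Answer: -520 + I*√38 ≈ -520.0 + 6.1644*I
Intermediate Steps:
√(K - 17) + 52*(-10) = √(-21 - 17) + 52*(-10) = √(-38) - 520 = I*√38 - 520 = -520 + I*√38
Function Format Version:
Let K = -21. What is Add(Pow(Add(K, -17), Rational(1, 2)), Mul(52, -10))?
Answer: Add(-520, Mul(I, Pow(38, Rational(1, 2)))) ≈ Add(-520.00, Mul(6.1644, I))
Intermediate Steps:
Add(Pow(Add(K, -17), Rational(1, 2)), Mul(52, -10)) = Add(Pow(Add(-21, -17), Rational(1, 2)), Mul(52, -10)) = Add(Pow(-38, Rational(1, 2)), -520) = Add(Mul(I, Pow(38, Rational(1, 2))), -520) = Add(-520, Mul(I, Pow(38, Rational(1, 2))))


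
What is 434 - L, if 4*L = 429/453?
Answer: 261993/604 ≈ 433.76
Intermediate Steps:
L = 143/604 (L = (429/453)/4 = (429*(1/453))/4 = (¼)*(143/151) = 143/604 ≈ 0.23675)
434 - L = 434 - 1*143/604 = 434 - 143/604 = 261993/604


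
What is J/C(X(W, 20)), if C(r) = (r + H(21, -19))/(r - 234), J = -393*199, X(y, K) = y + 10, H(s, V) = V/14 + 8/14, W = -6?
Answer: 16788436/3 ≈ 5.5961e+6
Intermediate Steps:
H(s, V) = 4/7 + V/14 (H(s, V) = V*(1/14) + 8*(1/14) = V/14 + 4/7 = 4/7 + V/14)
X(y, K) = 10 + y
J = -78207
C(r) = (-11/14 + r)/(-234 + r) (C(r) = (r + (4/7 + (1/14)*(-19)))/(r - 234) = (r + (4/7 - 19/14))/(-234 + r) = (r - 11/14)/(-234 + r) = (-11/14 + r)/(-234 + r))
J/C(X(W, 20)) = -78207*(-234 + (10 - 6))/(-11/14 + (10 - 6)) = -78207*(-234 + 4)/(-11/14 + 4) = -78207/((45/14)/(-230)) = -78207/((-1/230*45/14)) = -78207/(-9/644) = -78207*(-644/9) = 16788436/3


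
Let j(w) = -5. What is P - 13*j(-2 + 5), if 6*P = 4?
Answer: 197/3 ≈ 65.667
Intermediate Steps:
P = 2/3 (P = (1/6)*4 = 2/3 ≈ 0.66667)
P - 13*j(-2 + 5) = 2/3 - 13*(-5) = 2/3 + 65 = 197/3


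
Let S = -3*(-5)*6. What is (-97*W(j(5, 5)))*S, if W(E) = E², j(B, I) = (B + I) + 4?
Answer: -1711080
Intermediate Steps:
j(B, I) = 4 + B + I
S = 90 (S = 15*6 = 90)
(-97*W(j(5, 5)))*S = -97*(4 + 5 + 5)²*90 = -97*14²*90 = -97*196*90 = -19012*90 = -1711080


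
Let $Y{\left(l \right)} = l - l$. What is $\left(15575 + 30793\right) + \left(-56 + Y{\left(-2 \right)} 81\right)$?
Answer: $46312$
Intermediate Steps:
$Y{\left(l \right)} = 0$
$\left(15575 + 30793\right) + \left(-56 + Y{\left(-2 \right)} 81\right) = \left(15575 + 30793\right) + \left(-56 + 0 \cdot 81\right) = 46368 + \left(-56 + 0\right) = 46368 - 56 = 46312$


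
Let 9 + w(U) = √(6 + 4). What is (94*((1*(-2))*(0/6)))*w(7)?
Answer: 0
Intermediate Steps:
w(U) = -9 + √10 (w(U) = -9 + √(6 + 4) = -9 + √10)
(94*((1*(-2))*(0/6)))*w(7) = (94*((1*(-2))*(0/6)))*(-9 + √10) = (94*(-0/6))*(-9 + √10) = (94*(-2*0))*(-9 + √10) = (94*0)*(-9 + √10) = 0*(-9 + √10) = 0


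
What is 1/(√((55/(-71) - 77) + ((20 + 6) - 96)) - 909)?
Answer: -64539/58676443 - 2*I*√186233/58676443 ≈ -0.0010999 - 1.4709e-5*I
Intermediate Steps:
1/(√((55/(-71) - 77) + ((20 + 6) - 96)) - 909) = 1/(√((55*(-1/71) - 77) + (26 - 96)) - 909) = 1/(√((-55/71 - 77) - 70) - 909) = 1/(√(-5522/71 - 70) - 909) = 1/(√(-10492/71) - 909) = 1/(2*I*√186233/71 - 909) = 1/(-909 + 2*I*√186233/71)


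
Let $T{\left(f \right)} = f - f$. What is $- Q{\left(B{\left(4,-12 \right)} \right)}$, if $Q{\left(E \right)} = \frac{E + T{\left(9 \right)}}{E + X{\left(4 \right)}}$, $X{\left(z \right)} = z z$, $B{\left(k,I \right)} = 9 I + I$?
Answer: $- \frac{15}{13} \approx -1.1538$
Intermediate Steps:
$B{\left(k,I \right)} = 10 I$
$T{\left(f \right)} = 0$
$X{\left(z \right)} = z^{2}$
$Q{\left(E \right)} = \frac{E}{16 + E}$ ($Q{\left(E \right)} = \frac{E + 0}{E + 4^{2}} = \frac{E}{E + 16} = \frac{E}{16 + E}$)
$- Q{\left(B{\left(4,-12 \right)} \right)} = - \frac{10 \left(-12\right)}{16 + 10 \left(-12\right)} = - \frac{-120}{16 - 120} = - \frac{-120}{-104} = - \frac{\left(-120\right) \left(-1\right)}{104} = \left(-1\right) \frac{15}{13} = - \frac{15}{13}$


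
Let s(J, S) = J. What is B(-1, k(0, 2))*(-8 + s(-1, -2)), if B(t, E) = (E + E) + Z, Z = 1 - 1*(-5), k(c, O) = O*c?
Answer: -54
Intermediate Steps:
Z = 6 (Z = 1 + 5 = 6)
B(t, E) = 6 + 2*E (B(t, E) = (E + E) + 6 = 2*E + 6 = 6 + 2*E)
B(-1, k(0, 2))*(-8 + s(-1, -2)) = (6 + 2*(2*0))*(-8 - 1) = (6 + 2*0)*(-9) = (6 + 0)*(-9) = 6*(-9) = -54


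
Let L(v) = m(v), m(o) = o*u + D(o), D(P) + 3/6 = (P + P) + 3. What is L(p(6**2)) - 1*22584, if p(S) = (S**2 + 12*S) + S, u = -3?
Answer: -48691/2 ≈ -24346.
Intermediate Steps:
D(P) = 5/2 + 2*P (D(P) = -1/2 + ((P + P) + 3) = -1/2 + (2*P + 3) = -1/2 + (3 + 2*P) = 5/2 + 2*P)
m(o) = 5/2 - o (m(o) = o*(-3) + (5/2 + 2*o) = -3*o + (5/2 + 2*o) = 5/2 - o)
p(S) = S**2 + 13*S
L(v) = 5/2 - v
L(p(6**2)) - 1*22584 = (5/2 - 6**2*(13 + 6**2)) - 1*22584 = (5/2 - 36*(13 + 36)) - 22584 = (5/2 - 36*49) - 22584 = (5/2 - 1*1764) - 22584 = (5/2 - 1764) - 22584 = -3523/2 - 22584 = -48691/2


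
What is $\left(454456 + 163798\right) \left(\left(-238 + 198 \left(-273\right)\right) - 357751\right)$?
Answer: $-254747232922$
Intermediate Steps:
$\left(454456 + 163798\right) \left(\left(-238 + 198 \left(-273\right)\right) - 357751\right) = 618254 \left(\left(-238 - 54054\right) - 357751\right) = 618254 \left(-54292 - 357751\right) = 618254 \left(-412043\right) = -254747232922$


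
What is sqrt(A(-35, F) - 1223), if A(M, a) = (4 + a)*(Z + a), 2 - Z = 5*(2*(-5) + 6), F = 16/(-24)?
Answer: I*sqrt(10367)/3 ≈ 33.94*I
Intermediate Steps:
F = -2/3 (F = 16*(-1/24) = -2/3 ≈ -0.66667)
Z = 22 (Z = 2 - 5*(2*(-5) + 6) = 2 - 5*(-10 + 6) = 2 - 5*(-4) = 2 - 1*(-20) = 2 + 20 = 22)
A(M, a) = (4 + a)*(22 + a)
sqrt(A(-35, F) - 1223) = sqrt((88 + (-2/3)**2 + 26*(-2/3)) - 1223) = sqrt((88 + 4/9 - 52/3) - 1223) = sqrt(640/9 - 1223) = sqrt(-10367/9) = I*sqrt(10367)/3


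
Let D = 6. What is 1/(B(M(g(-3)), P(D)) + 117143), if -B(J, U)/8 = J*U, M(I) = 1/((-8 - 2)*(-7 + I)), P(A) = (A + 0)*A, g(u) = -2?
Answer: 5/585699 ≈ 8.5368e-6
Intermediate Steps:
P(A) = A² (P(A) = A*A = A²)
M(I) = 1/(70 - 10*I) (M(I) = 1/(-10*(-7 + I)) = 1/(70 - 10*I))
B(J, U) = -8*J*U
1/(B(M(g(-3)), P(D)) + 117143) = 1/(-8*(-1/(-70 + 10*(-2)))*6² + 117143) = 1/(-8*(-1/(-70 - 20))*36 + 117143) = 1/(-8*(-1/(-90))*36 + 117143) = 1/(-8*(-1*(-1/90))*36 + 117143) = 1/(-8*1/90*36 + 117143) = 1/(-16/5 + 117143) = 1/(585699/5) = 5/585699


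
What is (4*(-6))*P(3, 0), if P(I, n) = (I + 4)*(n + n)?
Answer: 0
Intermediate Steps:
P(I, n) = 2*n*(4 + I) (P(I, n) = (4 + I)*(2*n) = 2*n*(4 + I))
(4*(-6))*P(3, 0) = (4*(-6))*(2*0*(4 + 3)) = -48*0*7 = -24*0 = 0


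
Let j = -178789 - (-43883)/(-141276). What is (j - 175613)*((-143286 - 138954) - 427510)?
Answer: 17768073428820625/70638 ≈ 2.5154e+11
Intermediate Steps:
j = -25258638647/141276 (j = -178789 - (-43883)*(-1)/141276 = -178789 - 1*43883/141276 = -178789 - 43883/141276 = -25258638647/141276 ≈ -1.7879e+5)
(j - 175613)*((-143286 - 138954) - 427510) = (-25258638647/141276 - 175613)*((-143286 - 138954) - 427510) = -50068540835*(-282240 - 427510)/141276 = -50068540835/141276*(-709750) = 17768073428820625/70638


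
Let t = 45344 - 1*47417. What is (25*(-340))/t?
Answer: 8500/2073 ≈ 4.1003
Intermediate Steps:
t = -2073 (t = 45344 - 47417 = -2073)
(25*(-340))/t = (25*(-340))/(-2073) = -8500*(-1/2073) = 8500/2073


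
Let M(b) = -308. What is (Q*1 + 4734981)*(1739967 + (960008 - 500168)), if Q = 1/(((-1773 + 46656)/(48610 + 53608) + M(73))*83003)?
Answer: 27180355015102594335793335/2609469977783 ≈ 1.0416e+13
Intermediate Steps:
Q = -102218/2609469977783 (Q = 1/((-1773 + 46656)/(48610 + 53608) - 308*83003) = (1/83003)/(44883/102218 - 308) = (1/83003)/(-31438261/102218) = -102218/31438261*1/83003 = -102218/2609469977783 ≈ -3.9172e-8)
(Q*1 + 4734981)*(1739967 + (960008 - 500168)) = (-102218/2609469977783*1 + 4734981)*(1739967 + (960008 - 500168)) = (-102218/2609469977783 + 4734981)*(1739967 + 459840) = (12355790764872824905/2609469977783)*2199807 = 27180355015102594335793335/2609469977783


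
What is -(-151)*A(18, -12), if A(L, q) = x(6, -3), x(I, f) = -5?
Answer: -755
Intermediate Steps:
A(L, q) = -5
-(-151)*A(18, -12) = -(-151)*(-5) = -151*5 = -755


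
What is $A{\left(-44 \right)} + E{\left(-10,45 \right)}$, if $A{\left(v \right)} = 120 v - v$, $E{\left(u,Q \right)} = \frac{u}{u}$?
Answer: $-5235$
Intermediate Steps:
$E{\left(u,Q \right)} = 1$
$A{\left(v \right)} = 119 v$
$A{\left(-44 \right)} + E{\left(-10,45 \right)} = 119 \left(-44\right) + 1 = -5236 + 1 = -5235$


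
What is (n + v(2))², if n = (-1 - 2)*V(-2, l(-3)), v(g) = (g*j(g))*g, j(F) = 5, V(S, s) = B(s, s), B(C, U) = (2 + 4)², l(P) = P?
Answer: 7744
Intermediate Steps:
B(C, U) = 36 (B(C, U) = 6² = 36)
V(S, s) = 36
v(g) = 5*g² (v(g) = (g*5)*g = (5*g)*g = 5*g²)
n = -108 (n = (-1 - 2)*36 = -3*36 = -108)
(n + v(2))² = (-108 + 5*2²)² = (-108 + 5*4)² = (-108 + 20)² = (-88)² = 7744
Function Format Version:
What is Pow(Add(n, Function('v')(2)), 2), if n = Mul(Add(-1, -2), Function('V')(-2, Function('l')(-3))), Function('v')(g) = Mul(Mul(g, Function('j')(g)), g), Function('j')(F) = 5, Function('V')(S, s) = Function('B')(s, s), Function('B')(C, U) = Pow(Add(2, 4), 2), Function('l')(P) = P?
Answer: 7744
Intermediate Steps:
Function('B')(C, U) = 36 (Function('B')(C, U) = Pow(6, 2) = 36)
Function('V')(S, s) = 36
Function('v')(g) = Mul(5, Pow(g, 2)) (Function('v')(g) = Mul(Mul(g, 5), g) = Mul(Mul(5, g), g) = Mul(5, Pow(g, 2)))
n = -108 (n = Mul(Add(-1, -2), 36) = Mul(-3, 36) = -108)
Pow(Add(n, Function('v')(2)), 2) = Pow(Add(-108, Mul(5, Pow(2, 2))), 2) = Pow(Add(-108, Mul(5, 4)), 2) = Pow(Add(-108, 20), 2) = Pow(-88, 2) = 7744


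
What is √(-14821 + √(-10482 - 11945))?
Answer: √(-14821 + I*√22427) ≈ 0.6151 + 121.74*I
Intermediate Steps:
√(-14821 + √(-10482 - 11945)) = √(-14821 + √(-22427)) = √(-14821 + I*√22427)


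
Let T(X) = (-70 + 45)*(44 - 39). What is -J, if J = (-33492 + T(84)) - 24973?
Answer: 58590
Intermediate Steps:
T(X) = -125 (T(X) = -25*5 = -125)
J = -58590 (J = (-33492 - 125) - 24973 = -33617 - 24973 = -58590)
-J = -1*(-58590) = 58590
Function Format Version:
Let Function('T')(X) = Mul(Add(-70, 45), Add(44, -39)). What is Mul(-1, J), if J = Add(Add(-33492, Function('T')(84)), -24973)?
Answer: 58590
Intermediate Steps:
Function('T')(X) = -125 (Function('T')(X) = Mul(-25, 5) = -125)
J = -58590 (J = Add(Add(-33492, -125), -24973) = Add(-33617, -24973) = -58590)
Mul(-1, J) = Mul(-1, -58590) = 58590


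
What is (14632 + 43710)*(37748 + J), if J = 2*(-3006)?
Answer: 1851541712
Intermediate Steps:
J = -6012
(14632 + 43710)*(37748 + J) = (14632 + 43710)*(37748 - 6012) = 58342*31736 = 1851541712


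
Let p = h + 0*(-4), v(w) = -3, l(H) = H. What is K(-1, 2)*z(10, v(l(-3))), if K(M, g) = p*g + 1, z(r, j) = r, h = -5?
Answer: -90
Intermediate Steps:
p = -5 (p = -5 + 0*(-4) = -5 + 0 = -5)
K(M, g) = 1 - 5*g (K(M, g) = -5*g + 1 = 1 - 5*g)
K(-1, 2)*z(10, v(l(-3))) = (1 - 5*2)*10 = (1 - 10)*10 = -9*10 = -90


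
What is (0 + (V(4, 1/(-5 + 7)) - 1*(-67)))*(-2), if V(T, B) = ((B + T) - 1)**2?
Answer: -317/2 ≈ -158.50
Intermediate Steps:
V(T, B) = (-1 + B + T)**2
(0 + (V(4, 1/(-5 + 7)) - 1*(-67)))*(-2) = (0 + ((-1 + 1/(-5 + 7) + 4)**2 - 1*(-67)))*(-2) = (0 + ((-1 + 1/2 + 4)**2 + 67))*(-2) = (0 + ((7/2)**2 + 67))*(-2) = (0 + (49/4 + 67))*(-2) = (0 + 317/4)*(-2) = (317/4)*(-2) = -317/2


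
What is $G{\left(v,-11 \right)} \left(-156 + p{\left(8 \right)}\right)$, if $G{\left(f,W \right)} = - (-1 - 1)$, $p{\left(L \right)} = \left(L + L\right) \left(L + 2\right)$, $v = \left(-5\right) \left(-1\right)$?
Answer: $8$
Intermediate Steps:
$v = 5$
$p{\left(L \right)} = 2 L \left(2 + L\right)$
$G{\left(f,W \right)} = 2$ ($G{\left(f,W \right)} = \left(-1\right) \left(-2\right) = 2$)
$G{\left(v,-11 \right)} \left(-156 + p{\left(8 \right)}\right) = 2 \left(-156 + 2 \cdot 8 \left(2 + 8\right)\right) = 2 \left(-156 + 2 \cdot 8 \cdot 10\right) = 2 \left(-156 + 160\right) = 2 \cdot 4 = 8$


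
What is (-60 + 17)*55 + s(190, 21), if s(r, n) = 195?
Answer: -2170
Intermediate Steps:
(-60 + 17)*55 + s(190, 21) = (-60 + 17)*55 + 195 = -43*55 + 195 = -2365 + 195 = -2170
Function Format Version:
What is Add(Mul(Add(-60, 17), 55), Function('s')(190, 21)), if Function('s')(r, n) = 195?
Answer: -2170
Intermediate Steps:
Add(Mul(Add(-60, 17), 55), Function('s')(190, 21)) = Add(Mul(Add(-60, 17), 55), 195) = Add(Mul(-43, 55), 195) = Add(-2365, 195) = -2170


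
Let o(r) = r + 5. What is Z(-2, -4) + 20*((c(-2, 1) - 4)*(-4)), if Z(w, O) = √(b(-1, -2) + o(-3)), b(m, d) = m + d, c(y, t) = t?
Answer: 240 + I ≈ 240.0 + 1.0*I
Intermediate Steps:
o(r) = 5 + r
b(m, d) = d + m
Z(w, O) = I (Z(w, O) = √((-2 - 1) + (5 - 3)) = √(-3 + 2) = √(-1) = I)
Z(-2, -4) + 20*((c(-2, 1) - 4)*(-4)) = I + 20*((1 - 4)*(-4)) = I + 20*(-3*(-4)) = I + 20*12 = I + 240 = 240 + I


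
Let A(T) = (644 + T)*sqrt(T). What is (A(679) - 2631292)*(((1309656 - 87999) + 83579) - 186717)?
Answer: -2943150096548 + 1479800637*sqrt(679) ≈ -2.9046e+12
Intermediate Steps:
A(T) = sqrt(T)*(644 + T)
(A(679) - 2631292)*(((1309656 - 87999) + 83579) - 186717) = (sqrt(679)*(644 + 679) - 2631292)*(((1309656 - 87999) + 83579) - 186717) = (sqrt(679)*1323 - 2631292)*((1221657 + 83579) - 186717) = (1323*sqrt(679) - 2631292)*(1305236 - 186717) = (-2631292 + 1323*sqrt(679))*1118519 = -2943150096548 + 1479800637*sqrt(679)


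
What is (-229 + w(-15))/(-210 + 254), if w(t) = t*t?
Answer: -1/11 ≈ -0.090909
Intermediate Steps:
w(t) = t²
(-229 + w(-15))/(-210 + 254) = (-229 + (-15)²)/(-210 + 254) = (-229 + 225)/44 = -4*1/44 = -1/11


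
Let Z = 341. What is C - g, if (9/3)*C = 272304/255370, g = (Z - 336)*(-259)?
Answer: 165397459/127685 ≈ 1295.4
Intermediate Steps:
g = -1295 (g = (341 - 336)*(-259) = 5*(-259) = -1295)
C = 45384/127685 (C = (272304/255370)/3 = (272304*(1/255370))/3 = (1/3)*(136152/127685) = 45384/127685 ≈ 0.35544)
C - g = 45384/127685 - 1*(-1295) = 45384/127685 + 1295 = 165397459/127685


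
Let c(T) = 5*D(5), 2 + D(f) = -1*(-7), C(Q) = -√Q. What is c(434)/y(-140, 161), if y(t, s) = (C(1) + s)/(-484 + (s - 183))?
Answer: -1265/16 ≈ -79.063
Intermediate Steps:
D(f) = 5 (D(f) = -2 - 1*(-7) = -2 + 7 = 5)
y(t, s) = (-1 + s)/(-667 + s) (y(t, s) = (-√1 + s)/(-484 + (s - 183)) = (-1*1 + s)/(-484 + (-183 + s)) = (-1 + s)/(-667 + s))
c(T) = 25 (c(T) = 5*5 = 25)
c(434)/y(-140, 161) = 25/(((-1 + 161)/(-667 + 161))) = 25/((160/(-506))) = 25/((-1/506*160)) = 25/(-80/253) = 25*(-253/80) = -1265/16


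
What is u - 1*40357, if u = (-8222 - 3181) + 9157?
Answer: -42603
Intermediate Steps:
u = -2246 (u = -11403 + 9157 = -2246)
u - 1*40357 = -2246 - 1*40357 = -2246 - 40357 = -42603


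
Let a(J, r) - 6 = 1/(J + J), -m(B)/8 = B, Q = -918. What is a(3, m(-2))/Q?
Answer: -37/5508 ≈ -0.0067175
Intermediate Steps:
m(B) = -8*B
a(J, r) = 6 + 1/(2*J) (a(J, r) = 6 + 1/(J + J) = 6 + 1/(2*J))
a(3, m(-2))/Q = (6 + (1/2)/3)/(-918) = (6 + (1/2)*(1/3))*(-1/918) = (6 + 1/6)*(-1/918) = (37/6)*(-1/918) = -37/5508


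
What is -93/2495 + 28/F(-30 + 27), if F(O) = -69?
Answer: -76277/172155 ≈ -0.44307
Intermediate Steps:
-93/2495 + 28/F(-30 + 27) = -93/2495 + 28/(-69) = -93*1/2495 + 28*(-1/69) = -93/2495 - 28/69 = -76277/172155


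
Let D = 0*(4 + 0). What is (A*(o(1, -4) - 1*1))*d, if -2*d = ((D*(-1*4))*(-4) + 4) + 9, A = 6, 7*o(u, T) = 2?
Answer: 195/7 ≈ 27.857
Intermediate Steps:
o(u, T) = 2/7 (o(u, T) = (⅐)*2 = 2/7)
D = 0 (D = 0*4 = 0)
d = -13/2 (d = -(((0*(-1*4))*(-4) + 4) + 9)/2 = -(((0*(-4))*(-4) + 4) + 9)/2 = -((0*(-4) + 4) + 9)/2 = -((0 + 4) + 9)/2 = -(4 + 9)/2 = -½*13 = -13/2 ≈ -6.5000)
(A*(o(1, -4) - 1*1))*d = (6*(2/7 - 1*1))*(-13/2) = (6*(2/7 - 1))*(-13/2) = (6*(-5/7))*(-13/2) = -30/7*(-13/2) = 195/7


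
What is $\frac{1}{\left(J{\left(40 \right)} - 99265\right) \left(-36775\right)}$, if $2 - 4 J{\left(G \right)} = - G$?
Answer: $\frac{2}{7300168475} \approx 2.7397 \cdot 10^{-10}$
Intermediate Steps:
$J{\left(G \right)} = \frac{1}{2} + \frac{G}{4}$ ($J{\left(G \right)} = \frac{1}{2} - \frac{\left(-1\right) G}{4} = \frac{1}{2} + \frac{G}{4}$)
$\frac{1}{\left(J{\left(40 \right)} - 99265\right) \left(-36775\right)} = \frac{1}{\left(\left(\frac{1}{2} + \frac{1}{4} \cdot 40\right) - 99265\right) \left(-36775\right)} = \frac{1}{\left(\frac{1}{2} + 10\right) - 99265} \left(- \frac{1}{36775}\right) = \frac{1}{\frac{21}{2} - 99265} \left(- \frac{1}{36775}\right) = \frac{1}{- \frac{198509}{2}} \left(- \frac{1}{36775}\right) = \left(- \frac{2}{198509}\right) \left(- \frac{1}{36775}\right) = \frac{2}{7300168475}$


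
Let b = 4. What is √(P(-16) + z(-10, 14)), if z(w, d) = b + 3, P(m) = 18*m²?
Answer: √4615 ≈ 67.934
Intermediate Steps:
z(w, d) = 7 (z(w, d) = 4 + 3 = 7)
√(P(-16) + z(-10, 14)) = √(18*(-16)² + 7) = √(18*256 + 7) = √(4608 + 7) = √4615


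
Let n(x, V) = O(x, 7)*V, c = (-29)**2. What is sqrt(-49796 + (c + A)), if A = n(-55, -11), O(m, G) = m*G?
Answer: 4*I*sqrt(2795) ≈ 211.47*I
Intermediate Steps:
O(m, G) = G*m
c = 841
n(x, V) = 7*V*x (n(x, V) = (7*x)*V = 7*V*x)
A = 4235 (A = 7*(-11)*(-55) = 4235)
sqrt(-49796 + (c + A)) = sqrt(-49796 + (841 + 4235)) = sqrt(-49796 + 5076) = sqrt(-44720) = 4*I*sqrt(2795)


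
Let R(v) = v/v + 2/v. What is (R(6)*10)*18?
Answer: 240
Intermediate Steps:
R(v) = 1 + 2/v
(R(6)*10)*18 = (((2 + 6)/6)*10)*18 = (((⅙)*8)*10)*18 = ((4/3)*10)*18 = (40/3)*18 = 240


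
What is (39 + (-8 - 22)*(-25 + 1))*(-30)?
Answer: -22770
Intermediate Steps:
(39 + (-8 - 22)*(-25 + 1))*(-30) = (39 - 30*(-24))*(-30) = (39 + 720)*(-30) = 759*(-30) = -22770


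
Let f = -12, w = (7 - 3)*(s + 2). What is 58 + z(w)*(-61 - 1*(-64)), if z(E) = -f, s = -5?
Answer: 94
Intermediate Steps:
w = -12 (w = (7 - 3)*(-5 + 2) = 4*(-3) = -12)
z(E) = 12 (z(E) = -1*(-12) = 12)
58 + z(w)*(-61 - 1*(-64)) = 58 + 12*(-61 - 1*(-64)) = 58 + 12*(-61 + 64) = 58 + 12*3 = 58 + 36 = 94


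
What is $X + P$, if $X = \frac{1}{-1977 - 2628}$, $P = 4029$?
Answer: $\frac{18553544}{4605} \approx 4029.0$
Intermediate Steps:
$X = - \frac{1}{4605}$ ($X = \frac{1}{-4605} = - \frac{1}{4605} \approx -0.00021716$)
$X + P = - \frac{1}{4605} + 4029 = \frac{18553544}{4605}$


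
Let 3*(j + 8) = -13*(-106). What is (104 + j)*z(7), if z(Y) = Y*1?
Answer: 11662/3 ≈ 3887.3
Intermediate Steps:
j = 1354/3 (j = -8 + (-13*(-106))/3 = -8 + (⅓)*1378 = -8 + 1378/3 = 1354/3 ≈ 451.33)
z(Y) = Y
(104 + j)*z(7) = (104 + 1354/3)*7 = (1666/3)*7 = 11662/3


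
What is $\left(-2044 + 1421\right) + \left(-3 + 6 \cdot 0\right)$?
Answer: $-626$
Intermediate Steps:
$\left(-2044 + 1421\right) + \left(-3 + 6 \cdot 0\right) = -623 + \left(-3 + 0\right) = -623 - 3 = -626$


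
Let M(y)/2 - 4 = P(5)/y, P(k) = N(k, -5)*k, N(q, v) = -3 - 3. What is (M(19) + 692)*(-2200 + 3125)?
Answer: 12247000/19 ≈ 6.4458e+5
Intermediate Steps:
N(q, v) = -6
P(k) = -6*k
M(y) = 8 - 60/y (M(y) = 8 + 2*((-6*5)/y) = 8 + 2*(-30/y) = 8 - 60/y)
(M(19) + 692)*(-2200 + 3125) = ((8 - 60/19) + 692)*(-2200 + 3125) = ((8 - 60*1/19) + 692)*925 = ((8 - 60/19) + 692)*925 = (92/19 + 692)*925 = (13240/19)*925 = 12247000/19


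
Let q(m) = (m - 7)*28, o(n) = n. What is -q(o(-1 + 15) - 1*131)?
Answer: 3472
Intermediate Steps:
q(m) = -196 + 28*m (q(m) = (-7 + m)*28 = -196 + 28*m)
-q(o(-1 + 15) - 1*131) = -(-196 + 28*((-1 + 15) - 1*131)) = -(-196 + 28*(14 - 131)) = -(-196 + 28*(-117)) = -(-196 - 3276) = -1*(-3472) = 3472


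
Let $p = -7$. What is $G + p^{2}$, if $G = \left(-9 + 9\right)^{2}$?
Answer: $49$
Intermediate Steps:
$G = 0$ ($G = 0^{2} = 0$)
$G + p^{2} = 0 + \left(-7\right)^{2} = 0 + 49 = 49$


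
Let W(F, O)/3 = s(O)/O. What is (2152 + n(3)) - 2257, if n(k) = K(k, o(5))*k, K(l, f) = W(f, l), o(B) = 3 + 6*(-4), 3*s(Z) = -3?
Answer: -108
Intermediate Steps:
s(Z) = -1 (s(Z) = (1/3)*(-3) = -1)
o(B) = -21 (o(B) = 3 - 24 = -21)
W(F, O) = -3/O (W(F, O) = 3*(-1/O) = -3/O)
K(l, f) = -3/l
n(k) = -3 (n(k) = (-3/k)*k = -3)
(2152 + n(3)) - 2257 = (2152 - 3) - 2257 = 2149 - 2257 = -108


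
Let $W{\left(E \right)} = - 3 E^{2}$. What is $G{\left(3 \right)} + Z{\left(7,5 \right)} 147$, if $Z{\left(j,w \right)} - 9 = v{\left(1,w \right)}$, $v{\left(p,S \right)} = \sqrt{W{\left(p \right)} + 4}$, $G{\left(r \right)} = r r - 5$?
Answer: $1474$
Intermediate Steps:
$G{\left(r \right)} = -5 + r^{2}$ ($G{\left(r \right)} = r^{2} - 5 = -5 + r^{2}$)
$v{\left(p,S \right)} = \sqrt{4 - 3 p^{2}}$ ($v{\left(p,S \right)} = \sqrt{- 3 p^{2} + 4} = \sqrt{4 - 3 p^{2}}$)
$Z{\left(j,w \right)} = 10$ ($Z{\left(j,w \right)} = 9 + \sqrt{4 - 3 \cdot 1^{2}} = 9 + \sqrt{4 - 3} = 9 + \sqrt{1} = 9 + 1 = 10$)
$G{\left(3 \right)} + Z{\left(7,5 \right)} 147 = \left(-5 + 3^{2}\right) + 10 \cdot 147 = \left(-5 + 9\right) + 1470 = 4 + 1470 = 1474$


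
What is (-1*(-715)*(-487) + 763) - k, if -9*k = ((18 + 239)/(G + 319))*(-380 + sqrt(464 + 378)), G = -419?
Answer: -15630007/45 - 257*sqrt(842)/900 ≈ -3.4734e+5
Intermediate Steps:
k = -4883/45 + 257*sqrt(842)/900 (k = -(18 + 239)/(-419 + 319)*(-380 + sqrt(464 + 378))/9 = -257/(-100)*(-380 + sqrt(842))/9 = -257*(-1/100)*(-380 + sqrt(842))/9 = -(-257)*(-380 + sqrt(842))/900 = -(4883/5 - 257*sqrt(842)/100)/9 = -4883/45 + 257*sqrt(842)/900 ≈ -100.23)
(-1*(-715)*(-487) + 763) - k = (-1*(-715)*(-487) + 763) - (-4883/45 + 257*sqrt(842)/900) = (715*(-487) + 763) + (4883/45 - 257*sqrt(842)/900) = (-348205 + 763) + (4883/45 - 257*sqrt(842)/900) = -347442 + (4883/45 - 257*sqrt(842)/900) = -15630007/45 - 257*sqrt(842)/900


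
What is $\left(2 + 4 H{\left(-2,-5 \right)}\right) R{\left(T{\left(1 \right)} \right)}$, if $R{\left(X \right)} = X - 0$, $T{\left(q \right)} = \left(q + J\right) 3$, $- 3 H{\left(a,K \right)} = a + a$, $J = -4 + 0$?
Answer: $-66$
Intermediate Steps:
$J = -4$
$H{\left(a,K \right)} = - \frac{2 a}{3}$ ($H{\left(a,K \right)} = - \frac{a + a}{3} = - \frac{2 a}{3}$)
$T{\left(q \right)} = -12 + 3 q$ ($T{\left(q \right)} = \left(q - 4\right) 3 = \left(-4 + q\right) 3 = -12 + 3 q$)
$R{\left(X \right)} = X$ ($R{\left(X \right)} = X + 0 = X$)
$\left(2 + 4 H{\left(-2,-5 \right)}\right) R{\left(T{\left(1 \right)} \right)} = \left(2 + 4 \left(\left(- \frac{2}{3}\right) \left(-2\right)\right)\right) \left(-12 + 3 \cdot 1\right) = \left(2 + 4 \cdot \frac{4}{3}\right) \left(-12 + 3\right) = \left(2 + \frac{16}{3}\right) \left(-9\right) = \frac{22}{3} \left(-9\right) = -66$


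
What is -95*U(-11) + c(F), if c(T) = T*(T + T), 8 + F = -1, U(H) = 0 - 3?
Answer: 447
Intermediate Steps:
U(H) = -3
F = -9 (F = -8 - 1 = -9)
c(T) = 2*T**2 (c(T) = T*(2*T) = 2*T**2)
-95*U(-11) + c(F) = -95*(-3) + 2*(-9)**2 = 285 + 2*81 = 285 + 162 = 447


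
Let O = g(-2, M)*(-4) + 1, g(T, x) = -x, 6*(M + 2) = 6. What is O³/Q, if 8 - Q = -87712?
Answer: -9/29240 ≈ -0.00030780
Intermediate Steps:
M = -1 (M = -2 + (⅙)*6 = -2 + 1 = -1)
Q = 87720 (Q = 8 - 1*(-87712) = 8 + 87712 = 87720)
O = -3 (O = -1*(-1)*(-4) + 1 = 1*(-4) + 1 = -4 + 1 = -3)
O³/Q = (-3)³/87720 = -27*1/87720 = -9/29240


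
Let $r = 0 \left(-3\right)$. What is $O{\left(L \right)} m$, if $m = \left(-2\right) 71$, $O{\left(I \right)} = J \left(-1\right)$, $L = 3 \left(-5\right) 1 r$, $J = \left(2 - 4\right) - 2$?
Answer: $-568$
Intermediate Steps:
$r = 0$
$J = -4$ ($J = -2 - 2 = -4$)
$L = 0$ ($L = 3 \left(-5\right) 1 \cdot 0 = 3 \left(\left(-5\right) 0\right) = 3 \cdot 0 = 0$)
$O{\left(I \right)} = 4$ ($O{\left(I \right)} = \left(-4\right) \left(-1\right) = 4$)
$m = -142$
$O{\left(L \right)} m = 4 \left(-142\right) = -568$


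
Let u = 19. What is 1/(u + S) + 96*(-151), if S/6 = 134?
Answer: -11930207/823 ≈ -14496.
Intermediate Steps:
S = 804 (S = 6*134 = 804)
1/(u + S) + 96*(-151) = 1/(19 + 804) + 96*(-151) = 1/823 - 14496 = -11930207/823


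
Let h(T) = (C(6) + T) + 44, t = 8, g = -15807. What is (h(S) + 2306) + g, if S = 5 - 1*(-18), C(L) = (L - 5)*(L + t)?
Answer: -13420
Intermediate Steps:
C(L) = (-5 + L)*(8 + L) (C(L) = (L - 5)*(L + 8) = (-5 + L)*(8 + L))
S = 23 (S = 5 + 18 = 23)
h(T) = 58 + T (h(T) = ((-40 + 6**2 + 3*6) + T) + 44 = ((-40 + 36 + 18) + T) + 44 = (14 + T) + 44 = 58 + T)
(h(S) + 2306) + g = ((58 + 23) + 2306) - 15807 = (81 + 2306) - 15807 = 2387 - 15807 = -13420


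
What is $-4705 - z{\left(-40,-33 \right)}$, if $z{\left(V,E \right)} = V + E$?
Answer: $-4632$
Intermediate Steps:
$z{\left(V,E \right)} = E + V$
$-4705 - z{\left(-40,-33 \right)} = -4705 - \left(-33 - 40\right) = -4705 - -73 = -4705 + 73 = -4632$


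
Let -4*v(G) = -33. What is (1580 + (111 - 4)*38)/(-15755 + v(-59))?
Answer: -22584/62987 ≈ -0.35855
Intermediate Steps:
v(G) = 33/4 (v(G) = -¼*(-33) = 33/4)
(1580 + (111 - 4)*38)/(-15755 + v(-59)) = (1580 + (111 - 4)*38)/(-15755 + 33/4) = (1580 + 107*38)/(-62987/4) = (1580 + 4066)*(-4/62987) = 5646*(-4/62987) = -22584/62987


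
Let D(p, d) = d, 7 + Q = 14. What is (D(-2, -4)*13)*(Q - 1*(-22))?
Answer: -1508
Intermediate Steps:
Q = 7 (Q = -7 + 14 = 7)
(D(-2, -4)*13)*(Q - 1*(-22)) = (-4*13)*(7 - 1*(-22)) = -52*(7 + 22) = -52*29 = -1508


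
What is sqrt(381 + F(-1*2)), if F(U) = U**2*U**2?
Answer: sqrt(397) ≈ 19.925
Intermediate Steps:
F(U) = U**4
sqrt(381 + F(-1*2)) = sqrt(381 + (-1*2)**4) = sqrt(381 + (-2)**4) = sqrt(381 + 16) = sqrt(397)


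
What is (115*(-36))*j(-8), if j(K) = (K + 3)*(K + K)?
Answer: -331200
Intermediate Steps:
j(K) = 2*K*(3 + K) (j(K) = (3 + K)*(2*K) = 2*K*(3 + K))
(115*(-36))*j(-8) = (115*(-36))*(2*(-8)*(3 - 8)) = -8280*(-8)*(-5) = -4140*80 = -331200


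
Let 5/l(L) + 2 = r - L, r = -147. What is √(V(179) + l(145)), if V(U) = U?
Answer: √315726/42 ≈ 13.378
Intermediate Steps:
l(L) = 5/(-149 - L) (l(L) = 5/(-2 + (-147 - L)) = 5/(-149 - L))
√(V(179) + l(145)) = √(179 - 5/(149 + 145)) = √(179 - 5/294) = √(52621/294) = √315726/42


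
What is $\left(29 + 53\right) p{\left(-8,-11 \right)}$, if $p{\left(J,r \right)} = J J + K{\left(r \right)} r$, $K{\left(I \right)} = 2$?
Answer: $3444$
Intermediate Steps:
$p{\left(J,r \right)} = J^{2} + 2 r$ ($p{\left(J,r \right)} = J J + 2 r = J^{2} + 2 r$)
$\left(29 + 53\right) p{\left(-8,-11 \right)} = \left(29 + 53\right) \left(\left(-8\right)^{2} + 2 \left(-11\right)\right) = 82 \left(64 - 22\right) = 82 \cdot 42 = 3444$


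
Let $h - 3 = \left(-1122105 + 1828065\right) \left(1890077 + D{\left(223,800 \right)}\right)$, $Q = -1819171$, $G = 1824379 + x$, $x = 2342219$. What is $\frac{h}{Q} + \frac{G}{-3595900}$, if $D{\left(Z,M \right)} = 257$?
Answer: $- \frac{2399368407643706979}{3270778499450} \approx -7.3358 \cdot 10^{5}$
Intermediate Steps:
$G = 4166598$ ($G = 1824379 + 2342219 = 4166598$)
$h = 1334500190643$ ($h = 3 + \left(-1122105 + 1828065\right) \left(1890077 + 257\right) = 3 + 705960 \cdot 1890334 = 3 + 1334500190640 = 1334500190643$)
$\frac{h}{Q} + \frac{G}{-3595900} = \frac{1334500190643}{-1819171} + \frac{4166598}{-3595900} = 1334500190643 \left(- \frac{1}{1819171}\right) + 4166598 \left(- \frac{1}{3595900}\right) = - \frac{1334500190643}{1819171} - \frac{2083299}{1797950} = - \frac{2399368407643706979}{3270778499450}$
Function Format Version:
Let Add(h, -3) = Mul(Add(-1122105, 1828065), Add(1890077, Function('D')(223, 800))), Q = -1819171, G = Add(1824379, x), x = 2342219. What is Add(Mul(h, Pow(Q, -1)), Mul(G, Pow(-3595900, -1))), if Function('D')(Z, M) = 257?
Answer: Rational(-2399368407643706979, 3270778499450) ≈ -7.3358e+5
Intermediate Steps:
G = 4166598 (G = Add(1824379, 2342219) = 4166598)
h = 1334500190643 (h = Add(3, Mul(Add(-1122105, 1828065), Add(1890077, 257))) = Add(3, Mul(705960, 1890334)) = Add(3, 1334500190640) = 1334500190643)
Add(Mul(h, Pow(Q, -1)), Mul(G, Pow(-3595900, -1))) = Add(Mul(1334500190643, Pow(-1819171, -1)), Mul(4166598, Pow(-3595900, -1))) = Add(Mul(1334500190643, Rational(-1, 1819171)), Mul(4166598, Rational(-1, 3595900))) = Add(Rational(-1334500190643, 1819171), Rational(-2083299, 1797950)) = Rational(-2399368407643706979, 3270778499450)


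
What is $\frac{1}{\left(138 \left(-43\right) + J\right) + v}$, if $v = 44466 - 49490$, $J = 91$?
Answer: $- \frac{1}{10867} \approx -9.2022 \cdot 10^{-5}$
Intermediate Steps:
$v = -5024$ ($v = 44466 - 49490 = -5024$)
$\frac{1}{\left(138 \left(-43\right) + J\right) + v} = \frac{1}{\left(138 \left(-43\right) + 91\right) - 5024} = \frac{1}{\left(-5934 + 91\right) - 5024} = \frac{1}{-5843 - 5024} = \frac{1}{-10867} = - \frac{1}{10867}$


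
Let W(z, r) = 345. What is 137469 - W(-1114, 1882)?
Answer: 137124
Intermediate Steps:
137469 - W(-1114, 1882) = 137469 - 1*345 = 137469 - 345 = 137124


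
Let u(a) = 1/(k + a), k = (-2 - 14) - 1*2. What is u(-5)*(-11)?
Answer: 11/23 ≈ 0.47826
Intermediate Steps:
k = -18 (k = -16 - 2 = -18)
u(a) = 1/(-18 + a)
u(-5)*(-11) = -11/(-18 - 5) = -11/(-23) = -1/23*(-11) = 11/23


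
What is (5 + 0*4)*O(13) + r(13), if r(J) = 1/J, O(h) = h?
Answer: 846/13 ≈ 65.077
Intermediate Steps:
(5 + 0*4)*O(13) + r(13) = (5 + 0*4)*13 + 1/13 = (5 + 0)*13 + 1/13 = 5*13 + 1/13 = 65 + 1/13 = 846/13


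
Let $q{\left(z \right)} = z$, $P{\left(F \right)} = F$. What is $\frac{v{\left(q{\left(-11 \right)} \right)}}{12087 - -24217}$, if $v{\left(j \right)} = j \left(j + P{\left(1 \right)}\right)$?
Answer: $\frac{55}{18152} \approx 0.00303$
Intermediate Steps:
$v{\left(j \right)} = j \left(1 + j\right)$ ($v{\left(j \right)} = j \left(j + 1\right) = j \left(1 + j\right)$)
$\frac{v{\left(q{\left(-11 \right)} \right)}}{12087 - -24217} = \frac{\left(-11\right) \left(1 - 11\right)}{12087 - -24217} = \frac{\left(-11\right) \left(-10\right)}{12087 + 24217} = \frac{110}{36304} = 110 \cdot \frac{1}{36304} = \frac{55}{18152}$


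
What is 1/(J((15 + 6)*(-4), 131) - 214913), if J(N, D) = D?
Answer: -1/214782 ≈ -4.6559e-6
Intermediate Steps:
1/(J((15 + 6)*(-4), 131) - 214913) = 1/(131 - 214913) = 1/(-214782) = -1/214782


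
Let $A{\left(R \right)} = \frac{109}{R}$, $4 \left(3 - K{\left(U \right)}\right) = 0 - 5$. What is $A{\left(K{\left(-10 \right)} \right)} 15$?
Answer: $\frac{6540}{17} \approx 384.71$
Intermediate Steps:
$K{\left(U \right)} = \frac{17}{4}$ ($K{\left(U \right)} = 3 - \frac{0 - 5}{4} = 3 - - \frac{5}{4} = 3 + \frac{5}{4} = \frac{17}{4}$)
$A{\left(K{\left(-10 \right)} \right)} 15 = \frac{109}{\frac{17}{4}} \cdot 15 = 109 \cdot \frac{4}{17} \cdot 15 = \frac{436}{17} \cdot 15 = \frac{6540}{17}$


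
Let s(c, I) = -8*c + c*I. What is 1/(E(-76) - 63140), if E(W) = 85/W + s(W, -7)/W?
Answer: -76/4799865 ≈ -1.5834e-5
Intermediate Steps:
s(c, I) = -8*c + I*c
E(W) = -15 + 85/W (E(W) = 85/W + (W*(-8 - 7))/W = 85/W + (W*(-15))/W = 85/W + (-15*W)/W = 85/W - 15 = -15 + 85/W)
1/(E(-76) - 63140) = 1/((-15 + 85/(-76)) - 63140) = 1/((-15 + 85*(-1/76)) - 63140) = 1/((-15 - 85/76) - 63140) = 1/(-1225/76 - 63140) = 1/(-4799865/76) = -76/4799865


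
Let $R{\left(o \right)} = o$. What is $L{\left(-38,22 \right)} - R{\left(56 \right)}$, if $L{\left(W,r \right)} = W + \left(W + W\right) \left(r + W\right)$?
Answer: $1122$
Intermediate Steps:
$L{\left(W,r \right)} = W + 2 W \left(W + r\right)$
$L{\left(-38,22 \right)} - R{\left(56 \right)} = - 38 \left(1 + 2 \left(-38\right) + 2 \cdot 22\right) - 56 = - 38 \left(1 - 76 + 44\right) - 56 = \left(-38\right) \left(-31\right) - 56 = 1178 - 56 = 1122$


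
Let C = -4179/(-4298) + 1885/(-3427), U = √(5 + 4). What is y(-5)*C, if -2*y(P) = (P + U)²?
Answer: -888529/1052089 ≈ -0.84454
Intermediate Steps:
U = 3 (U = √9 = 3)
C = 888529/2104178 (C = -4179*(-1/4298) + 1885*(-1/3427) = 597/614 - 1885/3427 = 888529/2104178 ≈ 0.42227)
y(P) = -(3 + P)²/2 (y(P) = -(P + 3)²/2 = -(3 + P)²/2)
y(-5)*C = -(3 - 5)²/2*(888529/2104178) = -½*(-2)²*(888529/2104178) = -½*4*(888529/2104178) = -2*888529/2104178 = -888529/1052089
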